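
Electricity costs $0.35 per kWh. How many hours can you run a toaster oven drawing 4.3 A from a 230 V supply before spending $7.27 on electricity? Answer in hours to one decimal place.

Power = 4.3 A × 230 V = 989 W = 0.989 kW
Energy available = $7.27 ÷ $0.35/kWh = 20.7714 kWh
Hours = 20.7714 kWh ÷ 0.989 kW = 21.0 h

21.0 h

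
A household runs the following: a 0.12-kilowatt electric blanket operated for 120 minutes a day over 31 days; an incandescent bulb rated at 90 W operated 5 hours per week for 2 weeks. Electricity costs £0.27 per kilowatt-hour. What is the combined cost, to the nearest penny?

£2.25

electric blanket: Runtime = 120 min × 31 = 3720 min = 62 h
electric blanket: 0.12 kW × 62 h = 7.44 kWh
incandescent bulb: Runtime = 5 h/week × 2 weeks = 10 h
incandescent bulb: 0.09 kW × 10 h = 0.9 kWh
Total energy = 8.34 kWh
Cost = 8.34 × £0.27 = £2.25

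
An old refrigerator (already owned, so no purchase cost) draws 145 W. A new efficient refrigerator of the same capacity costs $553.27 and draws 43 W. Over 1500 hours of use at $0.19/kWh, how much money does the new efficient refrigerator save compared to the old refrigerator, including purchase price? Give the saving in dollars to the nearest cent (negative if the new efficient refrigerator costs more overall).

-$524.20

old refrigerator: $0.00 + (145/1000) kW × 1500 h × $0.19 = $0.00 + $41.325 = $41.325
new efficient refrigerator: $553.27 + (43/1000) kW × 1500 h × $0.19 = $553.27 + $12.255 = $565.525
Saving = $41.325 − $565.525 = −$524.2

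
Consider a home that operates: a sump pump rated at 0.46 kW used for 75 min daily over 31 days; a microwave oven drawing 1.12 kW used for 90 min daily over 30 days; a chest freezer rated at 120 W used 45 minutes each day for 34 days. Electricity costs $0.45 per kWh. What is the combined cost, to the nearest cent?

sump pump: Runtime = 75 min × 31 = 2325 min = 38.75 h
sump pump: 0.46 kW × 38.75 h = 17.825 kWh
microwave oven: Runtime = 90 min × 30 = 2700 min = 45 h
microwave oven: 1.12 kW × 45 h = 50.4 kWh
chest freezer: Runtime = 45 min × 34 = 1530 min = 25.5 h
chest freezer: 0.12 kW × 25.5 h = 3.06 kWh
Total energy = 71.285 kWh
Cost = 71.285 × $0.45 = $32.08

$32.08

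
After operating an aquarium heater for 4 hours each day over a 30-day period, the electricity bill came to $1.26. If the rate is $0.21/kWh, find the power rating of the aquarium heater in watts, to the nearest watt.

50 W

Energy = $1.26 ÷ $0.21/kWh = 6 kWh
Runtime = 4 h/day × 30 days = 120 h
Power = 6 kWh ÷ 120 h = 0.05 kW = 50 W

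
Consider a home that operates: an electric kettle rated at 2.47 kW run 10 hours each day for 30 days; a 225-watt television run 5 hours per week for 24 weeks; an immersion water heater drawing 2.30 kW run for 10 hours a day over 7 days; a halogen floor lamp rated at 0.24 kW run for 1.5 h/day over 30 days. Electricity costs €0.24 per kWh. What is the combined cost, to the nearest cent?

electric kettle: Runtime = 10 h/day × 30 days = 300 h
electric kettle: 2.47 kW × 300 h = 741 kWh
television: Runtime = 5 h/week × 24 weeks = 120 h
television: 0.225 kW × 120 h = 27 kWh
immersion water heater: Runtime = 10 h/day × 7 days = 70 h
immersion water heater: 2.3 kW × 70 h = 161 kWh
halogen floor lamp: Runtime = 1.5 h/day × 30 days = 45 h
halogen floor lamp: 0.24 kW × 45 h = 10.8 kWh
Total energy = 939.8 kWh
Cost = 939.8 × €0.24 = €225.55

€225.55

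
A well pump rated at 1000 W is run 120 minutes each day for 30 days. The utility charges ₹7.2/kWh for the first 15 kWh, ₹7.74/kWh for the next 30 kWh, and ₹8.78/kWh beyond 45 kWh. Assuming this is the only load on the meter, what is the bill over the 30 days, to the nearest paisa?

Runtime = 120 min × 30 = 3600 min = 60 h
Energy = 1 kW × 60 h = 60 kWh
Tier 1 (0–15 kWh): 15 × ₹7.2 = ₹108
Tier 2 (15–45 kWh): 30 × ₹7.74 = ₹232.2
Above 45 kWh: 15 × ₹8.78 = ₹131.7
Bill = ₹471.90

₹471.90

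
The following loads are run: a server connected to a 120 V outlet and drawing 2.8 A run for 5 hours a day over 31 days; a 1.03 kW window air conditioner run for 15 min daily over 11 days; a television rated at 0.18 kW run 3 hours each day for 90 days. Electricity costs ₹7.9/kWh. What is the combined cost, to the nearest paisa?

server: Power = 2.8 A × 120 V = 336 W = 0.336 kW
server: Runtime = 5 h/day × 31 days = 155 h
server: 0.336 kW × 155 h = 52.08 kWh
window air conditioner: Runtime = 15 min × 11 = 165 min = 2.75 h
window air conditioner: 1.03 kW × 2.75 h = 2.8325 kWh
television: Runtime = 3 h/day × 90 days = 270 h
television: 0.18 kW × 270 h = 48.6 kWh
Total energy = 103.5125 kWh
Cost = 103.5125 × ₹7.9 = ₹817.75

₹817.75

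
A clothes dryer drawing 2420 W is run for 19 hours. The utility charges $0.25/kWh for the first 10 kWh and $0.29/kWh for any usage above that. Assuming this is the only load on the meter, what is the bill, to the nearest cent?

Energy = 2.42 kW × 19 h = 45.98 kWh
Tier 1 (0–10 kWh): 10 × $0.25 = $2.5
Above 10 kWh: 35.98 × $0.29 = $10.4342
Bill = $12.93

$12.93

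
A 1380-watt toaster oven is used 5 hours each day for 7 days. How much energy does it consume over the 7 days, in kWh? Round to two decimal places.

48.30 kWh

Runtime = 5 h/day × 7 days = 35 h
Energy = 1.38 kW × 35 h = 48.3 kWh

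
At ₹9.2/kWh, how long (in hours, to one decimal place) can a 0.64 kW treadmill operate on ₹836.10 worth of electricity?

142.0 h

Energy available = ₹836.10 ÷ ₹9.2/kWh = 90.8804 kWh
Hours = 90.8804 kWh ÷ 0.64 kW = 142.0 h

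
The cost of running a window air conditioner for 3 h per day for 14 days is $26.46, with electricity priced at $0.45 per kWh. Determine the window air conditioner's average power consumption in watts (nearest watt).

Energy = $26.46 ÷ $0.45/kWh = 58.8 kWh
Runtime = 3 h/day × 14 days = 42 h
Power = 58.8 kWh ÷ 42 h = 1.4 kW = 1400 W

1400 W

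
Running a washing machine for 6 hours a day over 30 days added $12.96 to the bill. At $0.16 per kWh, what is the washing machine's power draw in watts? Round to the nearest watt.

450 W

Energy = $12.96 ÷ $0.16/kWh = 81 kWh
Runtime = 6 h/day × 30 days = 180 h
Power = 81 kWh ÷ 180 h = 0.45 kW = 450 W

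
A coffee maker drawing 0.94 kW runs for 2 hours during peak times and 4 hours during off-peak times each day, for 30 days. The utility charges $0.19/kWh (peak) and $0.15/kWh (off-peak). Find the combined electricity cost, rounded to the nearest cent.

$27.64

Peak energy = 0.94 kW × 2 h × 30 = 56.4 kWh
Off-peak energy = 0.94 kW × 4 h × 30 = 112.8 kWh
Cost = 56.4 × $0.19 + 112.8 × $0.15 = $10.716 + $16.92 = $27.64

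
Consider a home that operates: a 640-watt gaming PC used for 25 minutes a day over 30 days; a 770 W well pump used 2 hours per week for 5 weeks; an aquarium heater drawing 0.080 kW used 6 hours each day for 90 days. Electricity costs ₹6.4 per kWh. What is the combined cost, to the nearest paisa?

gaming PC: Runtime = 25 min × 30 = 750 min = 12.5 h
gaming PC: 0.64 kW × 12.5 h = 8 kWh
well pump: Runtime = 2 h/week × 5 weeks = 10 h
well pump: 0.77 kW × 10 h = 7.7 kWh
aquarium heater: Runtime = 6 h/day × 90 days = 540 h
aquarium heater: 0.08 kW × 540 h = 43.2 kWh
Total energy = 58.9 kWh
Cost = 58.9 × ₹6.4 = ₹376.96

₹376.96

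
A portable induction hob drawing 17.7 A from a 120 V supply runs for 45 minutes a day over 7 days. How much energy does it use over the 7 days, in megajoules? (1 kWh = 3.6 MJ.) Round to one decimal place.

Power = 17.7 A × 120 V = 2124 W = 2.124 kW
Runtime = 45 min × 7 = 315 min = 5.25 h
Energy = 2.124 kW × 5.25 h = 11.151 kWh
= 11.151 × 3.6 MJ = 40.1 MJ

40.1 MJ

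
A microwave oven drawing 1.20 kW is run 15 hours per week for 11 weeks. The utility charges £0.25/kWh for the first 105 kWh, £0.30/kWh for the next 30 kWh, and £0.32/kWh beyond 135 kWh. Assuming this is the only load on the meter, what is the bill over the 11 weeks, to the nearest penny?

£55.41

Runtime = 15 h/week × 11 weeks = 165 h
Energy = 1.2 kW × 165 h = 198 kWh
Tier 1 (0–105 kWh): 105 × £0.25 = £26.25
Tier 2 (105–135 kWh): 30 × £0.30 = £9
Above 135 kWh: 63 × £0.32 = £20.16
Bill = £55.41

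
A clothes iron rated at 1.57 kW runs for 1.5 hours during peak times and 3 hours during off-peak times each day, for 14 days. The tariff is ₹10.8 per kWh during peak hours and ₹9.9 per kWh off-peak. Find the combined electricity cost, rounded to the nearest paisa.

₹1008.88

Peak energy = 1.57 kW × 1.5 h × 14 = 32.97 kWh
Off-peak energy = 1.57 kW × 3 h × 14 = 65.94 kWh
Cost = 32.97 × ₹10.8 + 65.94 × ₹9.9 = ₹356.076 + ₹652.806 = ₹1008.88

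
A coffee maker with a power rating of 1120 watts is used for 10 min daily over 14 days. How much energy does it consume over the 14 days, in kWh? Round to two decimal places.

2.61 kWh

Runtime = 10 min × 14 = 140 min = 2.333333… h
Energy = 1.12 kW × 2.333333… h = 2.613333… kWh ≈ 2.61 kWh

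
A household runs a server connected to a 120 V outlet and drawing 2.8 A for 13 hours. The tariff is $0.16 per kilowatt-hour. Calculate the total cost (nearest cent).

Power = 2.8 A × 120 V = 336 W = 0.336 kW
Energy = 0.336 kW × 13 h = 4.368 kWh
Cost = 4.368 kWh × $0.16/kWh = $0.70

$0.70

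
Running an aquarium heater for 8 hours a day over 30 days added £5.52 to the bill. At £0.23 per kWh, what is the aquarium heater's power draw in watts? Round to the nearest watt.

100 W

Energy = £5.52 ÷ £0.23/kWh = 24 kWh
Runtime = 8 h/day × 30 days = 240 h
Power = 24 kWh ÷ 240 h = 0.1 kW = 100 W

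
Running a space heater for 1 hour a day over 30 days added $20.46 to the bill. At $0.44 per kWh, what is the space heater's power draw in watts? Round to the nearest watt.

Energy = $20.46 ÷ $0.44/kWh = 46.5 kWh
Runtime = 1 h/day × 30 days = 30 h
Power = 46.5 kWh ÷ 30 h = 1.55 kW = 1550 W

1550 W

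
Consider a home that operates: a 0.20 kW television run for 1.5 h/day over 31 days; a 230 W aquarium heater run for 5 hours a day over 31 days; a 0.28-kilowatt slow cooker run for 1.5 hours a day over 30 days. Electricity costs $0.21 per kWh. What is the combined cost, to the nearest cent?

$12.09

television: Runtime = 1.5 h/day × 31 days = 46.5 h
television: 0.2 kW × 46.5 h = 9.3 kWh
aquarium heater: Runtime = 5 h/day × 31 days = 155 h
aquarium heater: 0.23 kW × 155 h = 35.65 kWh
slow cooker: Runtime = 1.5 h/day × 30 days = 45 h
slow cooker: 0.28 kW × 45 h = 12.6 kWh
Total energy = 57.55 kWh
Cost = 57.55 × $0.21 = $12.09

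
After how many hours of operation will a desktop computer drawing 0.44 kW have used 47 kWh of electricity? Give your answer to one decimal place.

Hours = 47 kWh ÷ 0.44 kW = 106.8 h

106.8 h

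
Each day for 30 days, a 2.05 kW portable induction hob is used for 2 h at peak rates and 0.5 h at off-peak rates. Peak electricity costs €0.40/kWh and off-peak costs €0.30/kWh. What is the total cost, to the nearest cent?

€58.43

Peak energy = 2.05 kW × 2 h × 30 = 123 kWh
Off-peak energy = 2.05 kW × 0.5 h × 30 = 30.75 kWh
Cost = 123 × €0.40 + 30.75 × €0.30 = €49.2 + €9.225 = €58.43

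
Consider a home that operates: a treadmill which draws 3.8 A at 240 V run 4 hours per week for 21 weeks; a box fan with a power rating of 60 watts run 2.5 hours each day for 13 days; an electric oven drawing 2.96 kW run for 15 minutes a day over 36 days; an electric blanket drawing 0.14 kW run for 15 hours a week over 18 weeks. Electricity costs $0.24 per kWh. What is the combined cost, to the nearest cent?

treadmill: Power = 3.8 A × 240 V = 912 W = 0.912 kW
treadmill: Runtime = 4 h/week × 21 weeks = 84 h
treadmill: 0.912 kW × 84 h = 76.608 kWh
box fan: Runtime = 2.5 h/day × 13 days = 32.5 h
box fan: 0.06 kW × 32.5 h = 1.95 kWh
electric oven: Runtime = 15 min × 36 = 540 min = 9 h
electric oven: 2.96 kW × 9 h = 26.64 kWh
electric blanket: Runtime = 15 h/week × 18 weeks = 270 h
electric blanket: 0.14 kW × 270 h = 37.8 kWh
Total energy = 142.998 kWh
Cost = 142.998 × $0.24 = $34.32

$34.32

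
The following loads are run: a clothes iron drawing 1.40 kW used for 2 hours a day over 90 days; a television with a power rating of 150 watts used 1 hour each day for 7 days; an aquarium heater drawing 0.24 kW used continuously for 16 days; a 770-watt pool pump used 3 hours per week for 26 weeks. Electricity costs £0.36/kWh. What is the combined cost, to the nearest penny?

clothes iron: Runtime = 2 h/day × 90 days = 180 h
clothes iron: 1.4 kW × 180 h = 252 kWh
television: Runtime = 1 h/day × 7 days = 7 h
television: 0.15 kW × 7 h = 1.05 kWh
aquarium heater: Runtime = 24 h × 16 = 384 h
aquarium heater: 0.24 kW × 384 h = 92.16 kWh
pool pump: Runtime = 3 h/week × 26 weeks = 78 h
pool pump: 0.77 kW × 78 h = 60.06 kWh
Total energy = 405.27 kWh
Cost = 405.27 × £0.36 = £145.90

£145.90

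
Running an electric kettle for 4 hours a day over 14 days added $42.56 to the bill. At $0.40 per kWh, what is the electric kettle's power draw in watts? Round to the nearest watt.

Energy = $42.56 ÷ $0.40/kWh = 106.4 kWh
Runtime = 4 h/day × 14 days = 56 h
Power = 106.4 kWh ÷ 56 h = 1.9 kW = 1900 W

1900 W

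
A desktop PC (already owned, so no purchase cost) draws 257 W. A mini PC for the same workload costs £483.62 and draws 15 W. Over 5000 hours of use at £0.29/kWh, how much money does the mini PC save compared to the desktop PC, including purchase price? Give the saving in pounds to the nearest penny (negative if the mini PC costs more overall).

desktop PC: £0.00 + (257/1000) kW × 5000 h × £0.29 = £0.00 + £372.65 = £372.65
mini PC: £483.62 + (15/1000) kW × 5000 h × £0.29 = £483.62 + £21.75 = £505.37
Saving = £372.65 − £505.37 = −£132.72

-£132.72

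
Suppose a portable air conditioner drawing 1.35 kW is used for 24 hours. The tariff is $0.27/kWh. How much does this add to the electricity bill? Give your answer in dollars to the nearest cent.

$8.75

Energy = 1.35 kW × 24 h = 32.4 kWh
Cost = 32.4 kWh × $0.27/kWh = $8.75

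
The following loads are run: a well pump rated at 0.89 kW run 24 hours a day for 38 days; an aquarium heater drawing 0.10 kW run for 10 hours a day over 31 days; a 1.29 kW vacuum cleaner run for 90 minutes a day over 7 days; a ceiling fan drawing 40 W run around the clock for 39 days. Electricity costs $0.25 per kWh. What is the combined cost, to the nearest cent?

well pump: Runtime = 24 h × 38 = 912 h
well pump: 0.89 kW × 912 h = 811.68 kWh
aquarium heater: Runtime = 10 h/day × 31 days = 310 h
aquarium heater: 0.1 kW × 310 h = 31 kWh
vacuum cleaner: Runtime = 90 min × 7 = 630 min = 10.5 h
vacuum cleaner: 1.29 kW × 10.5 h = 13.545 kWh
ceiling fan: Runtime = 24 h × 39 = 936 h
ceiling fan: 0.04 kW × 936 h = 37.44 kWh
Total energy = 893.665 kWh
Cost = 893.665 × $0.25 = $223.42

$223.42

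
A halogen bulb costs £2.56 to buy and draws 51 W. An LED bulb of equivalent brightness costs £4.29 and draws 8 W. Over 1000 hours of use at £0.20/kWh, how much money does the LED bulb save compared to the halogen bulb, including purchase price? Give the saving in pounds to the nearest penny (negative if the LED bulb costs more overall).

halogen bulb: £2.56 + (51/1000) kW × 1000 h × £0.20 = £2.56 + £10.2 = £12.76
LED bulb: £4.29 + (8/1000) kW × 1000 h × £0.20 = £4.29 + £1.6 = £5.89
Saving = £12.76 − £5.89 = £6.87

£6.87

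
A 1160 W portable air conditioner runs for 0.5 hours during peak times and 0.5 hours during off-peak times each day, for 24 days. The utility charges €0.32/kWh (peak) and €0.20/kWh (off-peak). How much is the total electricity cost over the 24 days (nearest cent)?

Peak energy = 1.16 kW × 0.5 h × 24 = 13.92 kWh
Off-peak energy = 1.16 kW × 0.5 h × 24 = 13.92 kWh
Cost = 13.92 × €0.32 + 13.92 × €0.20 = €4.4544 + €2.784 = €7.24

€7.24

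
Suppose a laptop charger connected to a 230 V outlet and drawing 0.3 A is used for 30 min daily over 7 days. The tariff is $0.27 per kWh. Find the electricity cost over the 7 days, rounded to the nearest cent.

$0.07

Power = 0.3 A × 230 V = 69 W = 0.069 kW
Runtime = 30 min × 7 = 210 min = 3.5 h
Energy = 0.069 kW × 3.5 h = 0.2415 kWh
Cost = 0.2415 kWh × $0.27/kWh = $0.07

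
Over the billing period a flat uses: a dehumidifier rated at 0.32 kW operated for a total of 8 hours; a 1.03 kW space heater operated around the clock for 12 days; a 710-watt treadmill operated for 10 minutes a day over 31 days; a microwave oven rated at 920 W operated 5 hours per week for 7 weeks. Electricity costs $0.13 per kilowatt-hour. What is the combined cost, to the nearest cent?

dehumidifier: 0.32 kW × 8 h = 2.56 kWh
space heater: Runtime = 24 h × 12 = 288 h
space heater: 1.03 kW × 288 h = 296.64 kWh
treadmill: Runtime = 10 min × 31 = 310 min = 5.166666… h
treadmill: 0.71 kW × 5.166666… h = 3.668333… kWh
microwave oven: Runtime = 5 h/week × 7 weeks = 35 h
microwave oven: 0.92 kW × 35 h = 32.2 kWh
Total energy = 335.068333… kWh
Cost = 335.068333… × $0.13 = $43.56

$43.56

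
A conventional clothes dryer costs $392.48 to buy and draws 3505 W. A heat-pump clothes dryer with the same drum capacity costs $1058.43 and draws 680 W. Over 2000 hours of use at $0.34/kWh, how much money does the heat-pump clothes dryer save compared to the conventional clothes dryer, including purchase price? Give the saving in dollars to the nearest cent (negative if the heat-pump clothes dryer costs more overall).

conventional clothes dryer: $392.48 + (3505/1000) kW × 2000 h × $0.34 = $392.48 + $2383.4 = $2775.88
heat-pump clothes dryer: $1058.43 + (680/1000) kW × 2000 h × $0.34 = $1058.43 + $462.4 = $1520.83
Saving = $2775.88 − $1520.83 = $1255.05

$1255.05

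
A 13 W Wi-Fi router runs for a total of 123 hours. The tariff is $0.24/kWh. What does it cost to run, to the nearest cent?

$0.38

Energy = 0.013 kW × 123 h = 1.599 kWh
Cost = 1.599 kWh × $0.24/kWh = $0.38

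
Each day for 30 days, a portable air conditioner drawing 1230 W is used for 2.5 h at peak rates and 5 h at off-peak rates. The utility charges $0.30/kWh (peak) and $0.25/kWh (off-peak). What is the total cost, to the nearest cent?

$73.80

Peak energy = 1.23 kW × 2.5 h × 30 = 92.25 kWh
Off-peak energy = 1.23 kW × 5 h × 30 = 184.5 kWh
Cost = 92.25 × $0.30 + 184.5 × $0.25 = $27.675 + $46.125 = $73.80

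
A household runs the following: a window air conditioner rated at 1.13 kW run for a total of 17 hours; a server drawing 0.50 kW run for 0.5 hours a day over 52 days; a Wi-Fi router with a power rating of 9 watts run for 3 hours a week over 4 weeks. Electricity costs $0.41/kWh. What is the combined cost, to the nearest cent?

window air conditioner: 1.13 kW × 17 h = 19.21 kWh
server: Runtime = 0.5 h/day × 52 days = 26 h
server: 0.5 kW × 26 h = 13 kWh
Wi-Fi router: Runtime = 3 h/week × 4 weeks = 12 h
Wi-Fi router: 0.009 kW × 12 h = 0.108 kWh
Total energy = 32.318 kWh
Cost = 32.318 × $0.41 = $13.25

$13.25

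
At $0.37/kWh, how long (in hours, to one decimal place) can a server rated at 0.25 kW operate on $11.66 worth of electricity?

Energy available = $11.66 ÷ $0.37/kWh = 31.5135 kWh
Hours = 31.5135 kWh ÷ 0.25 kW = 126.1 h

126.1 h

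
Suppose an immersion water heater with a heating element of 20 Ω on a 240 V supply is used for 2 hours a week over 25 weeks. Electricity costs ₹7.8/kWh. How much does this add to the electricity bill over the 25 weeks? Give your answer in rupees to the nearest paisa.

Power = V²/R = 240²/20 = 2880 W = 2.88 kW
Runtime = 2 h/week × 25 weeks = 50 h
Energy = 2.88 kW × 50 h = 144 kWh
Cost = 144 kWh × ₹7.8/kWh = ₹1123.20

₹1123.20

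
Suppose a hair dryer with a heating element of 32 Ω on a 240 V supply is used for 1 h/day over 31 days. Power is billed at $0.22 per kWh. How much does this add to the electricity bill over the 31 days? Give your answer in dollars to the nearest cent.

$12.28

Power = V²/R = 240²/32 = 1800 W = 1.8 kW
Runtime = 1 h/day × 31 days = 31 h
Energy = 1.8 kW × 31 h = 55.8 kWh
Cost = 55.8 kWh × $0.22/kWh = $12.28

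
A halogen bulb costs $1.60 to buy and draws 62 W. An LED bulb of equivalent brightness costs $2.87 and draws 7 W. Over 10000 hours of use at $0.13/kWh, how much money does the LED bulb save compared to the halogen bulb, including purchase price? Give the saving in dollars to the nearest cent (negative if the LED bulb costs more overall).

$70.23

halogen bulb: $1.60 + (62/1000) kW × 10000 h × $0.13 = $1.60 + $80.6 = $82.2
LED bulb: $2.87 + (7/1000) kW × 10000 h × $0.13 = $2.87 + $9.1 = $11.97
Saving = $82.2 − $11.97 = $70.23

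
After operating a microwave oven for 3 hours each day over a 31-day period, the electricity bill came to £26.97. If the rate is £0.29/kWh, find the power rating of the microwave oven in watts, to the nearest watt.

1000 W

Energy = £26.97 ÷ £0.29/kWh = 93 kWh
Runtime = 3 h/day × 31 days = 93 h
Power = 93 kWh ÷ 93 h = 1 kW = 1000 W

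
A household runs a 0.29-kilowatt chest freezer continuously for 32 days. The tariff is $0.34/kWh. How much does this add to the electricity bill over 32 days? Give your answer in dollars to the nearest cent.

$75.72

Runtime = 24 h × 32 = 768 h
Energy = 0.29 kW × 768 h = 222.72 kWh
Cost = 222.72 kWh × $0.34/kWh = $75.72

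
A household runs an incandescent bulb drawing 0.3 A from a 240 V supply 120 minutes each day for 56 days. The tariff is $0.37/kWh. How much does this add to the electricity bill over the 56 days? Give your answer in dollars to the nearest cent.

Power = 0.3 A × 240 V = 72 W = 0.072 kW
Runtime = 120 min × 56 = 6720 min = 112 h
Energy = 0.072 kW × 112 h = 8.064 kWh
Cost = 8.064 kWh × $0.37/kWh = $2.98

$2.98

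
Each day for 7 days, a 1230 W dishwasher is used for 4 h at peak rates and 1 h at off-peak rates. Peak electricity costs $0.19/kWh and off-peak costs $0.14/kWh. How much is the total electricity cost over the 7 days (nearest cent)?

$7.75

Peak energy = 1.23 kW × 4 h × 7 = 34.44 kWh
Off-peak energy = 1.23 kW × 1 h × 7 = 8.61 kWh
Cost = 34.44 × $0.19 + 8.61 × $0.14 = $6.5436 + $1.2054 = $7.75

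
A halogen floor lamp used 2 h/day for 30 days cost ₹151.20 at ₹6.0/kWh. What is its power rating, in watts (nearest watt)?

Energy = ₹151.20 ÷ ₹6.0/kWh = 25.2 kWh
Runtime = 2 h/day × 30 days = 60 h
Power = 25.2 kWh ÷ 60 h = 0.42 kW = 420 W

420 W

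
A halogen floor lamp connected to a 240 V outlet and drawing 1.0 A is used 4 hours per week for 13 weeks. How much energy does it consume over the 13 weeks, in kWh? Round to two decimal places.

12.48 kWh

Power = 1.0 A × 240 V = 240 W = 0.24 kW
Runtime = 4 h/week × 13 weeks = 52 h
Energy = 0.24 kW × 52 h = 12.48 kWh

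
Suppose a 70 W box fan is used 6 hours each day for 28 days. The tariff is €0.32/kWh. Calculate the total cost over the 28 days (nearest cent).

€3.76

Runtime = 6 h/day × 28 days = 168 h
Energy = 0.07 kW × 168 h = 11.76 kWh
Cost = 11.76 kWh × €0.32/kWh = €3.76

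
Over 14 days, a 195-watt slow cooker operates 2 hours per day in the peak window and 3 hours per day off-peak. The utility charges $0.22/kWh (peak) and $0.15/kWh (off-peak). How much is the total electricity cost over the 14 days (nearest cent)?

$2.43

Peak energy = 0.195 kW × 2 h × 14 = 5.46 kWh
Off-peak energy = 0.195 kW × 3 h × 14 = 8.19 kWh
Cost = 5.46 × $0.22 + 8.19 × $0.15 = $1.2012 + $1.2285 = $2.43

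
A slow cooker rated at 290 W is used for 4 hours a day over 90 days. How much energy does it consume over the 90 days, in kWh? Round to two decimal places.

Runtime = 4 h/day × 90 days = 360 h
Energy = 0.29 kW × 360 h = 104.4 kWh

104.40 kWh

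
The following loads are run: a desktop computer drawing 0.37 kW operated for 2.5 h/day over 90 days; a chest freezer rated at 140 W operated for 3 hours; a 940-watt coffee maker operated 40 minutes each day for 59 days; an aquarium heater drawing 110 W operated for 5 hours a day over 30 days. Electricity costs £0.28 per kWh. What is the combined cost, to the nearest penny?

£38.40

desktop computer: Runtime = 2.5 h/day × 90 days = 225 h
desktop computer: 0.37 kW × 225 h = 83.25 kWh
chest freezer: 0.14 kW × 3 h = 0.42 kWh
coffee maker: Runtime = 40 min × 59 = 2360 min = 39.333333… h
coffee maker: 0.94 kW × 39.333333… h = 36.973333… kWh
aquarium heater: Runtime = 5 h/day × 30 days = 150 h
aquarium heater: 0.11 kW × 150 h = 16.5 kWh
Total energy = 137.143333… kWh
Cost = 137.143333… × £0.28 = £38.40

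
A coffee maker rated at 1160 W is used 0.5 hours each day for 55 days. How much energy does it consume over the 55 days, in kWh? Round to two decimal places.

31.90 kWh

Runtime = 0.5 h/day × 55 days = 27.5 h
Energy = 1.16 kW × 27.5 h = 31.9 kWh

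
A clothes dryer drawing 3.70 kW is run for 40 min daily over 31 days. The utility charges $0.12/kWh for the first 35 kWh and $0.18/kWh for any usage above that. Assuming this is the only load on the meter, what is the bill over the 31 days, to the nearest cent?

$11.66

Runtime = 40 min × 31 = 1240 min = 20.666666… h
Energy = 3.7 kW × 20.666666… h = 76.466666… kWh
Tier 1 (0–35 kWh): 35 × $0.12 = $4.2
Above 35 kWh: 41.466666… × $0.18 = $7.464
Bill = $11.66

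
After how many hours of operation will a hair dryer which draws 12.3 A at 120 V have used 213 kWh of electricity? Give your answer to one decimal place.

144.3 h

Power = 12.3 A × 120 V = 1476 W = 1.476 kW
Hours = 213 kWh ÷ 1.476 kW = 144.3 h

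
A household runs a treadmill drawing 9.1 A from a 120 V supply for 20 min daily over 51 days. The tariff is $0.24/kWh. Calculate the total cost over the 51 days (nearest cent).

Power = 9.1 A × 120 V = 1092 W = 1.092 kW
Runtime = 20 min × 51 = 1020 min = 17 h
Energy = 1.092 kW × 17 h = 18.564 kWh
Cost = 18.564 kWh × $0.24/kWh = $4.46

$4.46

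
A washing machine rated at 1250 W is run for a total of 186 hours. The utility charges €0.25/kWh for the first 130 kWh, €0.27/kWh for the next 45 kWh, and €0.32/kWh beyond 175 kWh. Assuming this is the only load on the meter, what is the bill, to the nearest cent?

€63.05

Energy = 1.25 kW × 186 h = 232.5 kWh
Tier 1 (0–130 kWh): 130 × €0.25 = €32.5
Tier 2 (130–175 kWh): 45 × €0.27 = €12.15
Above 175 kWh: 57.5 × €0.32 = €18.4
Bill = €63.05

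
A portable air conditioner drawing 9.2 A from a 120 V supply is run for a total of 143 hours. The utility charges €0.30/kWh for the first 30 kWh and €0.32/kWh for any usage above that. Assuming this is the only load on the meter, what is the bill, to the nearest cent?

Power = 9.2 A × 120 V = 1104 W = 1.104 kW
Energy = 1.104 kW × 143 h = 157.872 kWh
Tier 1 (0–30 kWh): 30 × €0.30 = €9
Above 30 kWh: 127.872 × €0.32 = €40.91904
Bill = €49.92

€49.92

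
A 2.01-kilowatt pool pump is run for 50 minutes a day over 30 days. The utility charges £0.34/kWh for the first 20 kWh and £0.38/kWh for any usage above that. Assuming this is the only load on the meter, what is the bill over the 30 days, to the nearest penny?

£18.30

Runtime = 50 min × 30 = 1500 min = 25 h
Energy = 2.01 kW × 25 h = 50.25 kWh
Tier 1 (0–20 kWh): 20 × £0.34 = £6.8
Above 20 kWh: 30.25 × £0.38 = £11.495
Bill = £18.30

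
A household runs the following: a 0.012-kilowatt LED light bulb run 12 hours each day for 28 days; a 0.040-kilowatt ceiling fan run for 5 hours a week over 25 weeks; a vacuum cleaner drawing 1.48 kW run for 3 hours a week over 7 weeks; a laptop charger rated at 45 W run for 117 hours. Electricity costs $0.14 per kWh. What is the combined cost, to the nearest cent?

$6.35

LED light bulb: Runtime = 12 h/day × 28 days = 336 h
LED light bulb: 0.012 kW × 336 h = 4.032 kWh
ceiling fan: Runtime = 5 h/week × 25 weeks = 125 h
ceiling fan: 0.04 kW × 125 h = 5 kWh
vacuum cleaner: Runtime = 3 h/week × 7 weeks = 21 h
vacuum cleaner: 1.48 kW × 21 h = 31.08 kWh
laptop charger: 0.045 kW × 117 h = 5.265 kWh
Total energy = 45.377 kWh
Cost = 45.377 × $0.14 = $6.35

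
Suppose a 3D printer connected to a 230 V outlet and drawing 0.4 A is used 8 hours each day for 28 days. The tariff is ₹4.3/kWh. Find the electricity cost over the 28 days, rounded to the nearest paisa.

₹88.61

Power = 0.4 A × 230 V = 92 W = 0.092 kW
Runtime = 8 h/day × 28 days = 224 h
Energy = 0.092 kW × 224 h = 20.608 kWh
Cost = 20.608 kWh × ₹4.3/kWh = ₹88.61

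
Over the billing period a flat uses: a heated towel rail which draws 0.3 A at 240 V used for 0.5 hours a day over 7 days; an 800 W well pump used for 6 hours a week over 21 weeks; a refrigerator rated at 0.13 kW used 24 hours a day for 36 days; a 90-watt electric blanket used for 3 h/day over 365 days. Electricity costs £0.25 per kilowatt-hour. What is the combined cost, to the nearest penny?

heated towel rail: Power = 0.3 A × 240 V = 72 W = 0.072 kW
heated towel rail: Runtime = 0.5 h/day × 7 days = 3.5 h
heated towel rail: 0.072 kW × 3.5 h = 0.252 kWh
well pump: Runtime = 6 h/week × 21 weeks = 126 h
well pump: 0.8 kW × 126 h = 100.8 kWh
refrigerator: Runtime = 24 h × 36 = 864 h
refrigerator: 0.13 kW × 864 h = 112.32 kWh
electric blanket: Runtime = 3 h/day × 365 days = 1095 h
electric blanket: 0.09 kW × 1095 h = 98.55 kWh
Total energy = 311.922 kWh
Cost = 311.922 × £0.25 = £77.98

£77.98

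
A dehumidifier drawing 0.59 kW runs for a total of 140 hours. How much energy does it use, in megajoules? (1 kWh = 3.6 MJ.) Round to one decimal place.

Energy = 0.59 kW × 140 h = 82.6 kWh
= 82.6 × 3.6 MJ = 297.4 MJ

297.4 MJ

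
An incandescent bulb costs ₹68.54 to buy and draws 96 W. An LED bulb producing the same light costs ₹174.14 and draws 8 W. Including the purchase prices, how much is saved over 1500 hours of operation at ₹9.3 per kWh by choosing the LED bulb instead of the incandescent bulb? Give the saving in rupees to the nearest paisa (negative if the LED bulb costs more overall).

₹1122.00

incandescent bulb: ₹68.54 + (96/1000) kW × 1500 h × ₹9.3 = ₹68.54 + ₹1339.2 = ₹1407.74
LED bulb: ₹174.14 + (8/1000) kW × 1500 h × ₹9.3 = ₹174.14 + ₹111.6 = ₹285.74
Saving = ₹1407.74 − ₹285.74 = ₹1122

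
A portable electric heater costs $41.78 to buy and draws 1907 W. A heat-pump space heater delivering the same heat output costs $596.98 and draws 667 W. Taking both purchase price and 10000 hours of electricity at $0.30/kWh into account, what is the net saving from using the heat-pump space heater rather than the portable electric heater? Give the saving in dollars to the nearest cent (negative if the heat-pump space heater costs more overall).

$3164.80

portable electric heater: $41.78 + (1907/1000) kW × 10000 h × $0.30 = $41.78 + $5721 = $5762.78
heat-pump space heater: $596.98 + (667/1000) kW × 10000 h × $0.30 = $596.98 + $2001 = $2597.98
Saving = $5762.78 − $2597.98 = $3164.8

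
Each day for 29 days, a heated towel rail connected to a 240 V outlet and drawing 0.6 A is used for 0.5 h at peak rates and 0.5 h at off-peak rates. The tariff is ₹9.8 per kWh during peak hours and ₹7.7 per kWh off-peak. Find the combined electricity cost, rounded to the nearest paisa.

Power = 0.6 A × 240 V = 144 W = 0.144 kW
Peak energy = 0.144 kW × 0.5 h × 29 = 2.088 kWh
Off-peak energy = 0.144 kW × 0.5 h × 29 = 2.088 kWh
Cost = 2.088 × ₹9.8 + 2.088 × ₹7.7 = ₹20.4624 + ₹16.0776 = ₹36.54

₹36.54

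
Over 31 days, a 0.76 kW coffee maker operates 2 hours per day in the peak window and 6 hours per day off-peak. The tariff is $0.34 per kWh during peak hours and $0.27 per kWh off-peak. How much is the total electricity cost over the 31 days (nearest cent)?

$54.19

Peak energy = 0.76 kW × 2 h × 31 = 47.12 kWh
Off-peak energy = 0.76 kW × 6 h × 31 = 141.36 kWh
Cost = 47.12 × $0.34 + 141.36 × $0.27 = $16.0208 + $38.1672 = $54.19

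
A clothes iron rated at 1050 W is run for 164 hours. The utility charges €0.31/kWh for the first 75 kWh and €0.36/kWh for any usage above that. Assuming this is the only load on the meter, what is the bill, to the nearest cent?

€58.24

Energy = 1.05 kW × 164 h = 172.2 kWh
Tier 1 (0–75 kWh): 75 × €0.31 = €23.25
Above 75 kWh: 97.2 × €0.36 = €34.992
Bill = €58.24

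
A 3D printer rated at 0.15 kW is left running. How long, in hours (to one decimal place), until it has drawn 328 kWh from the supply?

2186.7 h

Hours = 328 kWh ÷ 0.15 kW = 2186.7 h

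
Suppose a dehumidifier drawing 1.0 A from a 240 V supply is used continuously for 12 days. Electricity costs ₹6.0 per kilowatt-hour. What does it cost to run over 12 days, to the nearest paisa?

₹414.72

Power = 1.0 A × 240 V = 240 W = 0.24 kW
Runtime = 24 h × 12 = 288 h
Energy = 0.24 kW × 288 h = 69.12 kWh
Cost = 69.12 kWh × ₹6.0/kWh = ₹414.72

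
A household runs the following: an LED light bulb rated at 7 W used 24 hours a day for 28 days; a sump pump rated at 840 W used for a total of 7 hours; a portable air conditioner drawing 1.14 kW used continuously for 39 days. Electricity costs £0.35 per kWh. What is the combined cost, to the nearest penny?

£377.17

LED light bulb: Runtime = 24 h × 28 = 672 h
LED light bulb: 0.007 kW × 672 h = 4.704 kWh
sump pump: 0.84 kW × 7 h = 5.88 kWh
portable air conditioner: Runtime = 24 h × 39 = 936 h
portable air conditioner: 1.14 kW × 936 h = 1067.04 kWh
Total energy = 1077.624 kWh
Cost = 1077.624 × £0.35 = £377.17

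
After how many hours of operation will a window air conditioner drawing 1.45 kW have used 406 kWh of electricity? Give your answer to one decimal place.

Hours = 406 kWh ÷ 1.45 kW = 280.0 h

280.0 h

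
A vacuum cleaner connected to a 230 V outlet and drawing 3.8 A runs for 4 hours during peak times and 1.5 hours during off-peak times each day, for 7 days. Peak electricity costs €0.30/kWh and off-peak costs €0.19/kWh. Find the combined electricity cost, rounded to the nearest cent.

Power = 3.8 A × 230 V = 874 W = 0.874 kW
Peak energy = 0.874 kW × 4 h × 7 = 24.472 kWh
Off-peak energy = 0.874 kW × 1.5 h × 7 = 9.177 kWh
Cost = 24.472 × €0.30 + 9.177 × €0.19 = €7.3416 + €1.74363 = €9.09

€9.09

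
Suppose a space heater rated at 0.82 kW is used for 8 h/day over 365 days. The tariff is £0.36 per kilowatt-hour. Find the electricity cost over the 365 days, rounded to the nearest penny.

Runtime = 8 h/day × 365 days = 2920 h
Energy = 0.82 kW × 2920 h = 2394.4 kWh
Cost = 2394.4 kWh × £0.36/kWh = £861.98

£861.98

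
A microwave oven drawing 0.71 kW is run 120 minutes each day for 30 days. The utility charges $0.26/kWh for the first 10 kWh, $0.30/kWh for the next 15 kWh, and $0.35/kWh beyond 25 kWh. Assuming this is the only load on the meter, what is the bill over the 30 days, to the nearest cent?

Runtime = 120 min × 30 = 3600 min = 60 h
Energy = 0.71 kW × 60 h = 42.6 kWh
Tier 1 (0–10 kWh): 10 × $0.26 = $2.6
Tier 2 (10–25 kWh): 15 × $0.30 = $4.5
Above 25 kWh: 17.6 × $0.35 = $6.16
Bill = $13.26

$13.26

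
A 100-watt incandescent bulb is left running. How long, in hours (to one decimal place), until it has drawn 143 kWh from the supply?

Hours = 143 kWh ÷ 0.1 kW = 1430.0 h

1430.0 h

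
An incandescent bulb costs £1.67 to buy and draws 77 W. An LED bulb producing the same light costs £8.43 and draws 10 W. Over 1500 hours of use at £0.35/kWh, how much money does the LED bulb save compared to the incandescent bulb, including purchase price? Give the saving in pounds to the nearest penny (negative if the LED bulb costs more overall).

incandescent bulb: £1.67 + (77/1000) kW × 1500 h × £0.35 = £1.67 + £40.425 = £42.095
LED bulb: £8.43 + (10/1000) kW × 1500 h × £0.35 = £8.43 + £5.25 = £13.68
Saving = £42.095 − £13.68 = £28.415 → £28.42

£28.42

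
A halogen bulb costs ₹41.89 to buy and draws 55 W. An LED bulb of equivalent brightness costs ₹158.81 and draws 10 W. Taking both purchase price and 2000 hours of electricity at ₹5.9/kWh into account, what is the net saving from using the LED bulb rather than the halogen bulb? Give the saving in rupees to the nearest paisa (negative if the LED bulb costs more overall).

halogen bulb: ₹41.89 + (55/1000) kW × 2000 h × ₹5.9 = ₹41.89 + ₹649 = ₹690.89
LED bulb: ₹158.81 + (10/1000) kW × 2000 h × ₹5.9 = ₹158.81 + ₹118 = ₹276.81
Saving = ₹690.89 − ₹276.81 = ₹414.08

₹414.08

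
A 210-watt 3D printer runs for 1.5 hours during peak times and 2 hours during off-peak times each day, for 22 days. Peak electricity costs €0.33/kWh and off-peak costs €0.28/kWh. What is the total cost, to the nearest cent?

Peak energy = 0.21 kW × 1.5 h × 22 = 6.93 kWh
Off-peak energy = 0.21 kW × 2 h × 22 = 9.24 kWh
Cost = 6.93 × €0.33 + 9.24 × €0.28 = €2.2869 + €2.5872 = €4.87

€4.87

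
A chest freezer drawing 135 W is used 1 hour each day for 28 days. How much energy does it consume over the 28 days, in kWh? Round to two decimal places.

3.78 kWh

Runtime = 1 h/day × 28 days = 28 h
Energy = 0.135 kW × 28 h = 3.78 kWh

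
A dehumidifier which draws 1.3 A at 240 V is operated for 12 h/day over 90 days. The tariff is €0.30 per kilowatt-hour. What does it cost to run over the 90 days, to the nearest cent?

Power = 1.3 A × 240 V = 312 W = 0.312 kW
Runtime = 12 h/day × 90 days = 1080 h
Energy = 0.312 kW × 1080 h = 336.96 kWh
Cost = 336.96 kWh × €0.30/kWh = €101.09

€101.09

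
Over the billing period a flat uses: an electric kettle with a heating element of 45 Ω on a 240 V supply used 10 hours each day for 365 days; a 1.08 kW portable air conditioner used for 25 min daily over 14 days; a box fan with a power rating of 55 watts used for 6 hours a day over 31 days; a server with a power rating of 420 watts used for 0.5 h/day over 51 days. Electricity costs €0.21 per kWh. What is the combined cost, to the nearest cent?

€986.84

electric kettle: Power = V²/R = 240²/45 = 1280 W = 1.28 kW
electric kettle: Runtime = 10 h/day × 365 days = 3650 h
electric kettle: 1.28 kW × 3650 h = 4672 kWh
portable air conditioner: Runtime = 25 min × 14 = 350 min = 5.833333… h
portable air conditioner: 1.08 kW × 5.833333… h = 6.3 kWh
box fan: Runtime = 6 h/day × 31 days = 186 h
box fan: 0.055 kW × 186 h = 10.23 kWh
server: Runtime = 0.5 h/day × 51 days = 25.5 h
server: 0.42 kW × 25.5 h = 10.71 kWh
Total energy = 4699.24 kWh
Cost = 4699.24 × €0.21 = €986.84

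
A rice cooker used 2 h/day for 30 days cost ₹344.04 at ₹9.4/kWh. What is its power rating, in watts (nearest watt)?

610 W

Energy = ₹344.04 ÷ ₹9.4/kWh = 36.6 kWh
Runtime = 2 h/day × 30 days = 60 h
Power = 36.6 kWh ÷ 60 h = 0.61 kW = 610 W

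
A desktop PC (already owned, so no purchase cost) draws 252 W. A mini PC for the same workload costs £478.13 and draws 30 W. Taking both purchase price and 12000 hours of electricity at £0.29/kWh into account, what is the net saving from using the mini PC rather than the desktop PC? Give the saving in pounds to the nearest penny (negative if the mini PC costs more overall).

desktop PC: £0.00 + (252/1000) kW × 12000 h × £0.29 = £0.00 + £876.96 = £876.96
mini PC: £478.13 + (30/1000) kW × 12000 h × £0.29 = £478.13 + £104.4 = £582.53
Saving = £876.96 − £582.53 = £294.43

£294.43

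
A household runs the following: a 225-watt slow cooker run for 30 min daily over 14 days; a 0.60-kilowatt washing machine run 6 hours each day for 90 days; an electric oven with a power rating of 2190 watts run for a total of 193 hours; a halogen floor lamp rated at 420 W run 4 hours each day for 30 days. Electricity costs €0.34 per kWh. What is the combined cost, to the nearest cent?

€271.54

slow cooker: Runtime = 30 min × 14 = 420 min = 7 h
slow cooker: 0.225 kW × 7 h = 1.575 kWh
washing machine: Runtime = 6 h/day × 90 days = 540 h
washing machine: 0.6 kW × 540 h = 324 kWh
electric oven: 2.19 kW × 193 h = 422.67 kWh
halogen floor lamp: Runtime = 4 h/day × 30 days = 120 h
halogen floor lamp: 0.42 kW × 120 h = 50.4 kWh
Total energy = 798.645 kWh
Cost = 798.645 × €0.34 = €271.54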